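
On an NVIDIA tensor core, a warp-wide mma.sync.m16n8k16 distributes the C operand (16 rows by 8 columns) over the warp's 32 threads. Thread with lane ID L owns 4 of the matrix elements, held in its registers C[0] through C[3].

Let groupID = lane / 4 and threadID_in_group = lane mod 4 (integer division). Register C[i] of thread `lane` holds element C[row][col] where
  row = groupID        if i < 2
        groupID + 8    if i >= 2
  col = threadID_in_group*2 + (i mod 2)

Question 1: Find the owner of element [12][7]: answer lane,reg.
r=12→G=4,rhi=1  c=7→T=3,p=1
L=4*4+3=19  i=1*2+1=3

19,3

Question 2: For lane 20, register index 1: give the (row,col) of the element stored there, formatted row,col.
5,1

L=20→G=20>>2=5, T=20&3=0
[1]→row 5+0=5  col 0·2+1=1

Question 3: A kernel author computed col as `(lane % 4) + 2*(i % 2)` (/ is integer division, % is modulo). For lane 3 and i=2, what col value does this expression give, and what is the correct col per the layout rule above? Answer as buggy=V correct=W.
`(lane % 4) + 2*(i % 2)`[3,2]->3
3: g=0,t=3
[2] (0+8,3*2+0) = (8,6)
col: 3 vs 6

buggy=3 correct=6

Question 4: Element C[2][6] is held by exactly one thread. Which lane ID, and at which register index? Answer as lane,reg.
r=2->g=2,rb=0  c=6->t=3,b0=0
L=2*4+3=11  i=0*2+0=0

11,0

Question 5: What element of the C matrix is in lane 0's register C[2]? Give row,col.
lane 0→0/4=0, 0 mod 4=0
i=2  r:0+8→8  c:2·0+0→0

8,0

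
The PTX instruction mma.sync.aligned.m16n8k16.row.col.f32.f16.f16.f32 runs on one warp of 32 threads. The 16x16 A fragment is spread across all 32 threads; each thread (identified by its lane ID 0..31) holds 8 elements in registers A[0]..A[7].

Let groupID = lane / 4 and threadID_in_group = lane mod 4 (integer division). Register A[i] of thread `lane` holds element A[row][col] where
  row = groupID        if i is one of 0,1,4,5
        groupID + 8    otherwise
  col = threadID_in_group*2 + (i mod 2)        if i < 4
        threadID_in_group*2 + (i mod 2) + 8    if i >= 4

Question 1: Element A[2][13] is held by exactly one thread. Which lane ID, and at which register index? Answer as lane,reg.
r:2=>grp=2,rB=0  c:13=>cB=1,tig=2,lo=1
L=2*4+2=10  i=1*4+0*2+1=5

10,5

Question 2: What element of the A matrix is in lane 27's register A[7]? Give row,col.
lane 27⇒27/4=6, 27 mod 4=3
i=7  r:6+8⇒14  c:2·3+1+8⇒15

14,15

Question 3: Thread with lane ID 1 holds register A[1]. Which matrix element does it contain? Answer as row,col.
lane 1⇒1/4=0, 1 mod 4=1
i=1  r:0+0⇒0  c:2·1+1+0⇒3

0,3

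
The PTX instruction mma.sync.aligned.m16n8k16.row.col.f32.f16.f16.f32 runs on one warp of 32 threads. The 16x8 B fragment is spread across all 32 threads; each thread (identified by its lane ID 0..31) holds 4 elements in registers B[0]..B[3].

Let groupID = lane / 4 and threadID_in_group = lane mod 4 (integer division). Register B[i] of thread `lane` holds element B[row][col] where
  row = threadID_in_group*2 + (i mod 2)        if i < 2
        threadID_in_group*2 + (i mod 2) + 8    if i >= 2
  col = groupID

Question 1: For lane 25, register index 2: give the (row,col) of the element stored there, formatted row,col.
10,6

lane 25: grp=6 (25/4), tig=1 (25%4)
i=2: r=1*2+0+8=10, c=grp=6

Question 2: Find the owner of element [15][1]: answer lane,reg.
7,3

c=1⇒gr=1  r=15⇒Rb=1,th=3,odd=1
L=1*4+3=7  i=1*2+1=3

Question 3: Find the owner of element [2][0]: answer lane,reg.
1,0

c:0=>grp=0  r:2=>rB=0,tig=1,lo=0
L=0*4+1=1  i=0*2+0=0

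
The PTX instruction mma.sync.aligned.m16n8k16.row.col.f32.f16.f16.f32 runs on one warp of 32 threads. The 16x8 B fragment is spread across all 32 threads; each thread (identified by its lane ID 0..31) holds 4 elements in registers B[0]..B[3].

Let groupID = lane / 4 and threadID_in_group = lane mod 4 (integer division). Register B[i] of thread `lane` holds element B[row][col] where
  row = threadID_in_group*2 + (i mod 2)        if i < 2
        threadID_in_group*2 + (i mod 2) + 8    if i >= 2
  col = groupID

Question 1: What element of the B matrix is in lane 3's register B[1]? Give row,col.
7,0

3: gr=0,th=3
[1] (3*2+1+0,0) = (7,0)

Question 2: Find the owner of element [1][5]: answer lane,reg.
20,1

c=5→G=5  r=1→rhi=0,T=0,p=1
L=5*4+0=20  i=0*2+1=1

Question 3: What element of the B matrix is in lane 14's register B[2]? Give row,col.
12,3

14: gr=3,th=2
[2] (2*2+0+8,3) = (12,3)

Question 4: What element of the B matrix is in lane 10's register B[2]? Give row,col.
10: gid=2,tid=2
[2] (2*2+0+8,2) = (12,2)

12,2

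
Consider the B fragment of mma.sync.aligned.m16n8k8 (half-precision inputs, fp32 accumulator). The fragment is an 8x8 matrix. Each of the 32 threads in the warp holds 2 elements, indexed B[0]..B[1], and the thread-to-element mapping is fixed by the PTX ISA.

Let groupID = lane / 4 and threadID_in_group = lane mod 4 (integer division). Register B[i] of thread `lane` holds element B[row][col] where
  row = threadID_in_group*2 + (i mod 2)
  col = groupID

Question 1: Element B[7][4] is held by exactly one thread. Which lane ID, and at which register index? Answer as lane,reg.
c=4->g=4  r=7->t=3,b0=1
L=4*4+3=19  i=1=1

19,1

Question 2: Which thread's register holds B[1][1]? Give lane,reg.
4,1

c:1=>grp=1  r:1=>tig=0,lo=1
L=1*4+0=4  i=1=1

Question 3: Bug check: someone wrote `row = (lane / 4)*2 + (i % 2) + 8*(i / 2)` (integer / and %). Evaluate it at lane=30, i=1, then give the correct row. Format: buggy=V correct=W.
buggy=15 correct=5

`(lane / 4)*2 + (i % 2) + 8*(i / 2)`[30,1]→15
30: G=7,T=2
[1] (2*2+1,7) = (5,7)
row: 15 vs 5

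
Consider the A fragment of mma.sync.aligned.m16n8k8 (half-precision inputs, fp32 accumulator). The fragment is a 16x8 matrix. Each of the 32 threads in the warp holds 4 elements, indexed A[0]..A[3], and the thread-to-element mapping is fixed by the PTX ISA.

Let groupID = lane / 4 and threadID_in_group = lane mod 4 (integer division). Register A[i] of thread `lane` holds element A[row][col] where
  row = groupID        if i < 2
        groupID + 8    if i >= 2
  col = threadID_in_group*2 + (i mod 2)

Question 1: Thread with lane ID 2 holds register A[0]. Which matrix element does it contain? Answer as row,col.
0,4

lane 2->2/4=0, 2 mod 4=2
i=0  r:0+0->0  c:2·2+0->4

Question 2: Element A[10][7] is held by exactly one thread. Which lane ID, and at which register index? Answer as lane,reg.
r=10⇒gr=2,Rb=1  c=7⇒th=3,odd=1
L=2*4+3=11  i=1*2+1=3

11,3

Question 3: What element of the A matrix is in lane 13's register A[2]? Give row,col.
L=13->g=13>>2=3, t=13&3=1
[2]->row 3+8=11  col 1·2+0=2

11,2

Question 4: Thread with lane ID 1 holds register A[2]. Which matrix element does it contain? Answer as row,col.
L=1->g=1>>2=0, t=1&3=1
[2]->row 0+8=8  col 1·2+0=2

8,2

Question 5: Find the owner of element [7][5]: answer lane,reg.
30,1

r=7->g=7,rb=0  c=5->t=2,b0=1
L=7*4+2=30  i=0*2+1=1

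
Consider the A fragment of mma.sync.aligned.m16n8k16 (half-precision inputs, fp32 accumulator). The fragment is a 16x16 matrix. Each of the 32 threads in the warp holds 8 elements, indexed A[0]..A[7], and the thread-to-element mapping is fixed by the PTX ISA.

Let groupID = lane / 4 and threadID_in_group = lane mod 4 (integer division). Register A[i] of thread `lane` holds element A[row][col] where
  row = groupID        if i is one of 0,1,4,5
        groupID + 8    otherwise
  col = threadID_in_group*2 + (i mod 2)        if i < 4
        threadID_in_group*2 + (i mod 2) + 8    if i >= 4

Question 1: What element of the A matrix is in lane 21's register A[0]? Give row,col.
5,2

L=21→G=21>>2=5, T=21&3=1
[0]→row 5+0=5  col 1·2+0+0=2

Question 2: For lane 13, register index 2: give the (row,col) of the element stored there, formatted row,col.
13: G=3,T=1
[2] (3+8,1*2+0+0) = (11,2)

11,2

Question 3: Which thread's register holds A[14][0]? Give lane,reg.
r:14=>grp=6,rB=1  c:0=>cB=0,tig=0,lo=0
L=6*4+0=24  i=0*4+1*2+0=2

24,2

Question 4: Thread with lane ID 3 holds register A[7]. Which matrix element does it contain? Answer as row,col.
8,15

L=3->g=3>>2=0, t=3&3=3
[7]->row 0+8=8  col 3·2+1+8=15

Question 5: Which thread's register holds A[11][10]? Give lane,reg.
13,6

r: 11->gid=3,r8=1  c: 10->c8=1,tid=1,i&1=0
L=3*4+1=13  i=1*4+1*2+0=6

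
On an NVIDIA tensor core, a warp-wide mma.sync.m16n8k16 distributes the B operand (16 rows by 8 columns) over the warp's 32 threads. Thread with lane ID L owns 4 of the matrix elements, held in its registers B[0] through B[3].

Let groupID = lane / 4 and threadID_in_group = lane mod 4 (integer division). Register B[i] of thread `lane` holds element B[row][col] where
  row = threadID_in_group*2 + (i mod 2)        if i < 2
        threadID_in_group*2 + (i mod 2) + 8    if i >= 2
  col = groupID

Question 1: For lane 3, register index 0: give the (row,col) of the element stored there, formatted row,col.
lane 3->3/4=0, 3 mod 4=3
i=0  r:2·3+0+0->6  c:0

6,0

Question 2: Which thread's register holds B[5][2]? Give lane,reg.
10,1

c=2→G=2  r=5→rhi=0,T=2,p=1
L=2*4+2=10  i=0*2+1=1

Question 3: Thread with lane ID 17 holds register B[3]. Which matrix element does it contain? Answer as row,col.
11,4

lane 17: gid=4 (17/4), tid=1 (17%4)
i=3: r=1*2+1+8=11, c=gid=4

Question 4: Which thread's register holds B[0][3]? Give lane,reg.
12,0

c=3->g=3  r=0->rb=0,t=0,b0=0
L=3*4+0=12  i=0*2+0=0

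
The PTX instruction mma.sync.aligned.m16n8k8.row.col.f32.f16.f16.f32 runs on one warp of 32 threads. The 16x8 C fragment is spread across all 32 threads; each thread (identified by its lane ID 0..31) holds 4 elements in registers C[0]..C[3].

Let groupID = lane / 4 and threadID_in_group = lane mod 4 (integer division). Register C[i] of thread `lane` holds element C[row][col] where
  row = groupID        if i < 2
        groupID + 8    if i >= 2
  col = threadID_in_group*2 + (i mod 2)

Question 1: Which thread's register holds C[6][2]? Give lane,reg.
25,0

r: 6->gid=6,r8=0  c: 2->tid=1,i&1=0
L=6*4+1=25  i=0*2+0=0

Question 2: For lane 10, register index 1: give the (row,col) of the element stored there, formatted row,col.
2,5

lane 10→10/4=2, 10 mod 4=2
i=1  r:2+0→2  c:2·2+1→5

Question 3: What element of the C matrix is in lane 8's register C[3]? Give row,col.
8: grp=2,tig=0
[3] (2+8,0*2+1) = (10,1)

10,1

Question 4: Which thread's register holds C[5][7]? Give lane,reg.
r=5⇒gr=5,Rb=0  c=7⇒th=3,odd=1
L=5*4+3=23  i=0*2+1=1

23,1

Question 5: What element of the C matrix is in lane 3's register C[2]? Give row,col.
lane 3: grp=0 (3/4), tig=3 (3%4)
i=2: r=0+8=8, c=3*2+0=6

8,6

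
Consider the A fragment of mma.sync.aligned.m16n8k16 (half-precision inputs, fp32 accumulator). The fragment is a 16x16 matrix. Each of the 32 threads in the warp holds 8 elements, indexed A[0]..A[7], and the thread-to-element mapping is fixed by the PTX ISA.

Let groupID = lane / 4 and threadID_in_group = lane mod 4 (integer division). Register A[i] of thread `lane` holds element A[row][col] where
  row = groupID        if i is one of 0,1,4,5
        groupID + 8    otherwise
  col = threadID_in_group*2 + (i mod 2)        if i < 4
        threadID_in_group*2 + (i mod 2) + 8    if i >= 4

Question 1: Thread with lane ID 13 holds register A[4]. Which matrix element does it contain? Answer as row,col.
3,10

13: G=3,T=1
[4] (3+0,1*2+0+8) = (3,10)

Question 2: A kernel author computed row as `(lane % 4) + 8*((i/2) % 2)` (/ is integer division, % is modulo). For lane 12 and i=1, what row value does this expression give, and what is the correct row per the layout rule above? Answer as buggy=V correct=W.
`(lane % 4) + 8*((i/2) % 2)`[12,1]⇒0
L=12⇒gr=12>>2=3, th=12&3=0
[1]⇒row 3+0=3  col 0·2+1+0=1
row: 0 vs 3

buggy=0 correct=3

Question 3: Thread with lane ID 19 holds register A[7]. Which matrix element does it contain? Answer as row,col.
L=19->gid=19>>2=4, tid=19&3=3
[7]->row 4+8=12  col 3·2+1+8=15

12,15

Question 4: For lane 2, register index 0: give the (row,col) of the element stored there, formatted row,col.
2: grp=0,tig=2
[0] (0+0,2*2+0+0) = (0,4)

0,4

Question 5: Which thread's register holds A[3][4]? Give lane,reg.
14,0

r: 3->gid=3,r8=0  c: 4->c8=0,tid=2,i&1=0
L=3*4+2=14  i=0*4+0*2+0=0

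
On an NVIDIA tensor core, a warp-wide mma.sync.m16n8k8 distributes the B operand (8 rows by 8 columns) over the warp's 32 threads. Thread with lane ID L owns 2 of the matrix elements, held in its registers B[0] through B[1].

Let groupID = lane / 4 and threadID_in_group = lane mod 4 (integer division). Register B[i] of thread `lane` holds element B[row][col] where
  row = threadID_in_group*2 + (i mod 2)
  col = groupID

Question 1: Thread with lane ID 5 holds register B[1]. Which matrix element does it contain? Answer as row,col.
5: G=1,T=1
[1] (1*2+1,1) = (3,1)

3,1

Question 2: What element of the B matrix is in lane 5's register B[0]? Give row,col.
lane 5->5/4=1, 5 mod 4=1
i=0  r:2·1+0->2  c:1

2,1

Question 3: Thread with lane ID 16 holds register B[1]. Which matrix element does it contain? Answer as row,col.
1,4

lane 16->16/4=4, 16 mod 4=0
i=1  r:2·0+1->1  c:4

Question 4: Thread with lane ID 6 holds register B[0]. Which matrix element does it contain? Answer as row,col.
4,1

L=6=>grp=6>>2=1, tig=6&3=2
[0]=>row 2·2+0=4  col grp=1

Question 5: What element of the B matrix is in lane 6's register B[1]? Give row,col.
lane 6: gid=1 (6/4), tid=2 (6%4)
i=1: r=2*2+1=5, c=gid=1

5,1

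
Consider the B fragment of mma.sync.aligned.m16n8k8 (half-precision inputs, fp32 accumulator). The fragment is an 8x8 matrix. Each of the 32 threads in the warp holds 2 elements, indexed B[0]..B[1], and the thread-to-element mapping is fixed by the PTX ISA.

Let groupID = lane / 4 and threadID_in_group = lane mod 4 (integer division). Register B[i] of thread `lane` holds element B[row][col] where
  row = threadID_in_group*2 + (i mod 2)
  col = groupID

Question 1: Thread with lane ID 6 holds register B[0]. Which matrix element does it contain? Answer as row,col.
4,1

lane 6: gr=1 (6/4), th=2 (6%4)
i=0: r=2*2+0=4, c=gr=1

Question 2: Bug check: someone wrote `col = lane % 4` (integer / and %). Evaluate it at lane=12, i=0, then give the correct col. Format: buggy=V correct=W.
`lane % 4`[12,0]⇒0
lane 12⇒12/4=3, 12 mod 4=0
i=0  r:2·0+0⇒0  c:3
col: 0 vs 3

buggy=0 correct=3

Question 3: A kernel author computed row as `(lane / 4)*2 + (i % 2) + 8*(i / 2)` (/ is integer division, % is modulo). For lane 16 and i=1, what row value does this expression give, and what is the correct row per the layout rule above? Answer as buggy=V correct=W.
buggy=9 correct=1

`(lane / 4)*2 + (i % 2) + 8*(i / 2)`[16,1]→9
16: G=4,T=0
[1] (0*2+1,4) = (1,4)
row: 9 vs 1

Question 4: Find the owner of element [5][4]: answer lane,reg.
c=4->g=4  r=5->t=2,b0=1
L=4*4+2=18  i=1=1

18,1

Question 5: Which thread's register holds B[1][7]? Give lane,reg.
c=7⇒gr=7  r=1⇒th=0,odd=1
L=7*4+0=28  i=1=1

28,1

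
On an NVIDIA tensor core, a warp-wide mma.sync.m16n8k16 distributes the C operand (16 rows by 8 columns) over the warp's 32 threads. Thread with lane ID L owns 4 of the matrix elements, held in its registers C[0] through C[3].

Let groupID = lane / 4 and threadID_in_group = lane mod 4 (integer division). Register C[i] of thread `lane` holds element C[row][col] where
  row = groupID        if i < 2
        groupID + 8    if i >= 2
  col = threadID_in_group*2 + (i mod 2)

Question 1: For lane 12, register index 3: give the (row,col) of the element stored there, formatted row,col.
11,1

lane 12: g=3 (12/4), t=0 (12%4)
i=3: r=3+8=11, c=0*2+1=1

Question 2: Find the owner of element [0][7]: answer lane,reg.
r:0=>grp=0,rB=0  c:7=>tig=3,lo=1
L=0*4+3=3  i=0*2+1=1

3,1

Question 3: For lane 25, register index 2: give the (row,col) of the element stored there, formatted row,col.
L=25->g=25>>2=6, t=25&3=1
[2]->row 6+8=14  col 1·2+0=2

14,2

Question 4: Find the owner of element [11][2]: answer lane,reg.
13,2

r:11=>grp=3,rB=1  c:2=>tig=1,lo=0
L=3*4+1=13  i=1*2+0=2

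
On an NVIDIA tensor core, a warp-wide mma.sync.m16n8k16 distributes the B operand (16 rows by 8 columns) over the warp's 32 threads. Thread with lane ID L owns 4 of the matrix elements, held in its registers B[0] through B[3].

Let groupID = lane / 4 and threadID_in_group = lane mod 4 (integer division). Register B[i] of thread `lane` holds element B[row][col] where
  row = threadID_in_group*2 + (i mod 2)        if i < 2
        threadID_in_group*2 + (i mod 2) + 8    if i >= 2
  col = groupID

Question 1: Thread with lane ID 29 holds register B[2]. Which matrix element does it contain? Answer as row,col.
29: grp=7,tig=1
[2] (1*2+0+8,7) = (10,7)

10,7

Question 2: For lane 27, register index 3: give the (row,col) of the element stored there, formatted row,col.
15,6

L=27=>grp=27>>2=6, tig=27&3=3
[3]=>row 3·2+1+8=15  col grp=6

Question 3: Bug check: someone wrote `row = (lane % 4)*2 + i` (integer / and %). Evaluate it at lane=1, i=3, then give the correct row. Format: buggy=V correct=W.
`(lane % 4)*2 + i`[1,3]->5
lane 1->1/4=0, 1 mod 4=1
i=3  r:2·1+1+8->11  c:0
row: 5 vs 11

buggy=5 correct=11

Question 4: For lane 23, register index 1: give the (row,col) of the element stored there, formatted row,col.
7,5

lane 23->23/4=5, 23 mod 4=3
i=1  r:2·3+1+0->7  c:5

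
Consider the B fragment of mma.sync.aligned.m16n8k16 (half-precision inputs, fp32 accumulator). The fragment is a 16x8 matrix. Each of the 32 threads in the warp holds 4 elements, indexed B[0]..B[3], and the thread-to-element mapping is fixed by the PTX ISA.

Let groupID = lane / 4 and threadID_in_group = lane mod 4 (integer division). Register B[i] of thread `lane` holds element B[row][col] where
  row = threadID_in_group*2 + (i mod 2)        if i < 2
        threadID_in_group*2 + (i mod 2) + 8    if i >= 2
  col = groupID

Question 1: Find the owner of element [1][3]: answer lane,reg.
12,1

c=3->g=3  r=1->rb=0,t=0,b0=1
L=3*4+0=12  i=0*2+1=1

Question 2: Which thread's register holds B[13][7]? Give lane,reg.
30,3

c: 7->gid=7  r: 13->r8=1,tid=2,i&1=1
L=7*4+2=30  i=1*2+1=3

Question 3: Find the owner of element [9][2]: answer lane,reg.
c:2=>grp=2  r:9=>rB=1,tig=0,lo=1
L=2*4+0=8  i=1*2+1=3

8,3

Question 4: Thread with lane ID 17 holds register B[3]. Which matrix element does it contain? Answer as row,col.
L=17->gid=17>>2=4, tid=17&3=1
[3]->row 1·2+1+8=11  col gid=4

11,4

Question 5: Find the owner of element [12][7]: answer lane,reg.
30,2

c: 7->gid=7  r: 12->r8=1,tid=2,i&1=0
L=7*4+2=30  i=1*2+0=2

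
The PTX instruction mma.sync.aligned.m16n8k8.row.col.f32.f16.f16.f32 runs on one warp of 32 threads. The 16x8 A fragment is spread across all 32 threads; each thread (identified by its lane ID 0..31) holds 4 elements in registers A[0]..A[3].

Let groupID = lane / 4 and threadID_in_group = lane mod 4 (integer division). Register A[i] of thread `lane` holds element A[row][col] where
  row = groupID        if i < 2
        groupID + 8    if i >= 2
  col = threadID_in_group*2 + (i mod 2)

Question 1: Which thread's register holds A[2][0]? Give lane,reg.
8,0

r: 2->gid=2,r8=0  c: 0->tid=0,i&1=0
L=2*4+0=8  i=0*2+0=0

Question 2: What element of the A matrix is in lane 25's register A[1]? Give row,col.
lane 25⇒25/4=6, 25 mod 4=1
i=1  r:6+0⇒6  c:2·1+1⇒3

6,3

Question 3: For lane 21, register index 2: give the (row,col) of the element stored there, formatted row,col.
13,2

21: g=5,t=1
[2] (5+8,1*2+0) = (13,2)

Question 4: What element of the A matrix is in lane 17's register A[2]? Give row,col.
12,2

17: G=4,T=1
[2] (4+8,1*2+0) = (12,2)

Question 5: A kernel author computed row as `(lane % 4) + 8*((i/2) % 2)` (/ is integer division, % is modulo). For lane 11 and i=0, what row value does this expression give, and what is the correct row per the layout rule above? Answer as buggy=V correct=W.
`(lane % 4) + 8*((i/2) % 2)`[11,0]=>3
L=11=>grp=11>>2=2, tig=11&3=3
[0]=>row 2+0=2  col 3·2+0=6
row: 3 vs 2

buggy=3 correct=2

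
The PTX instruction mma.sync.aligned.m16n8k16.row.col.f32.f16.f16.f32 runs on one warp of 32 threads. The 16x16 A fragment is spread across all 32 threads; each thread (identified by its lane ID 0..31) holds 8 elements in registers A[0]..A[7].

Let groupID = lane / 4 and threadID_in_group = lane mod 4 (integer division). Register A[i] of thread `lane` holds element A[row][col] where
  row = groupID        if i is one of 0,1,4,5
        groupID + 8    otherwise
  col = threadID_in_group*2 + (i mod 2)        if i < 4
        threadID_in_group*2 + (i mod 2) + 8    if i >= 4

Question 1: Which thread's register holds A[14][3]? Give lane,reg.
r=14->g=6,rb=1  c=3->cb=0,t=1,b0=1
L=6*4+1=25  i=0*4+1*2+1=3

25,3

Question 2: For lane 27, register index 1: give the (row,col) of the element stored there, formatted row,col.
6,7

L=27=>grp=27>>2=6, tig=27&3=3
[1]=>row 6+0=6  col 3·2+1+0=7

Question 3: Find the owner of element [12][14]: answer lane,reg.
19,6

r:12=>grp=4,rB=1  c:14=>cB=1,tig=3,lo=0
L=4*4+3=19  i=1*4+1*2+0=6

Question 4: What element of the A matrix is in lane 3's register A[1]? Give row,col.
0,7

3: grp=0,tig=3
[1] (0+0,3*2+1+0) = (0,7)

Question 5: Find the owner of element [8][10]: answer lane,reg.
r=8→G=0,rhi=1  c=10→chi=1,T=1,p=0
L=0*4+1=1  i=1*4+1*2+0=6

1,6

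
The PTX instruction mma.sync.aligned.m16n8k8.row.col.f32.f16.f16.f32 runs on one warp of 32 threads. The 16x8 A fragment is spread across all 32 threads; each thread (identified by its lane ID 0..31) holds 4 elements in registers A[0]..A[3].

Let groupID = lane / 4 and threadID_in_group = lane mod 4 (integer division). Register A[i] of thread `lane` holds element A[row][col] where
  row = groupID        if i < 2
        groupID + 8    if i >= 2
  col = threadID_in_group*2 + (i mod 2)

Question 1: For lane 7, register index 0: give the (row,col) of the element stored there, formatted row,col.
lane 7: g=1 (7/4), t=3 (7%4)
i=0: r=1+0=1, c=3*2+0=6

1,6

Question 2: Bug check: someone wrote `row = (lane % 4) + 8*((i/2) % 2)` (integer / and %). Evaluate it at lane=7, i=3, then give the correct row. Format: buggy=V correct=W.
`(lane % 4) + 8*((i/2) % 2)`[7,3]=>11
lane 7=>7/4=1, 7 mod 4=3
i=3  r:1+8=>9  c:2·3+1=>7
row: 11 vs 9

buggy=11 correct=9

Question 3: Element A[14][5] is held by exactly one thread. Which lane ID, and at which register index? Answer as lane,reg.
26,3

r:14=>grp=6,rB=1  c:5=>tig=2,lo=1
L=6*4+2=26  i=1*2+1=3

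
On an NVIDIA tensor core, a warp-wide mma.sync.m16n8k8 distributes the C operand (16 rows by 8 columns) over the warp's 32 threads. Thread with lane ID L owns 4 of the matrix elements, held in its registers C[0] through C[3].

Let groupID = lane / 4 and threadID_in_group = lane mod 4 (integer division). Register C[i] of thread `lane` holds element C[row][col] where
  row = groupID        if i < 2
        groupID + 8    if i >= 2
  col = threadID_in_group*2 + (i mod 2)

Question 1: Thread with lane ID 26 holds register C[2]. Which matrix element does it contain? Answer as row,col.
14,4

lane 26: gid=6 (26/4), tid=2 (26%4)
i=2: r=6+8=14, c=2*2+0=4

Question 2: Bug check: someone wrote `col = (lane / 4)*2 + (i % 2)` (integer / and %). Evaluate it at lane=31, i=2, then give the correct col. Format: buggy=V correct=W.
`(lane / 4)*2 + (i % 2)`[31,2]=>14
L=31=>grp=31>>2=7, tig=31&3=3
[2]=>row 7+8=15  col 3·2+0=6
col: 14 vs 6

buggy=14 correct=6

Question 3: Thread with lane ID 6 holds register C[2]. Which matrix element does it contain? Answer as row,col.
6: grp=1,tig=2
[2] (1+8,2*2+0) = (9,4)

9,4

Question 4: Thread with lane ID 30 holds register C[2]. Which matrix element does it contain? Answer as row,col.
lane 30: gr=7 (30/4), th=2 (30%4)
i=2: r=7+8=15, c=2*2+0=4

15,4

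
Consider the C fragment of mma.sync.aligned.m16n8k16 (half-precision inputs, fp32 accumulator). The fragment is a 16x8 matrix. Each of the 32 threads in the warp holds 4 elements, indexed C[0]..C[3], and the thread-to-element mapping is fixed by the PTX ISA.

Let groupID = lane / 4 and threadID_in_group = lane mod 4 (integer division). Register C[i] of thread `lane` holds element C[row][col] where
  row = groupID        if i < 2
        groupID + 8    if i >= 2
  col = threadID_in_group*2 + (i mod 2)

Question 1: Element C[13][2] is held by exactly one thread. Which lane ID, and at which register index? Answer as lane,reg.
21,2

r=13->g=5,rb=1  c=2->t=1,b0=0
L=5*4+1=21  i=1*2+0=2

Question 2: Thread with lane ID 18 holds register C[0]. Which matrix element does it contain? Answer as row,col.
4,4

lane 18: g=4 (18/4), t=2 (18%4)
i=0: r=4+0=4, c=2*2+0=4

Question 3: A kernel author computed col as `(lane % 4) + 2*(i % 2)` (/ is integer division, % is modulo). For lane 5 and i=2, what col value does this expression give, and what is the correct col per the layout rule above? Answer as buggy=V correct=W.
`(lane % 4) + 2*(i % 2)`[5,2]->1
lane 5->5/4=1, 5 mod 4=1
i=2  r:1+8->9  c:2·1+0->2
col: 1 vs 2

buggy=1 correct=2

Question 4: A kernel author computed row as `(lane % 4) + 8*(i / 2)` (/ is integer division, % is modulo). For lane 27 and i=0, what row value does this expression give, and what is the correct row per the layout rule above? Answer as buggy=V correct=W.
buggy=3 correct=6

`(lane % 4) + 8*(i / 2)`[27,0]->3
L=27->g=27>>2=6, t=27&3=3
[0]->row 6+0=6  col 3·2+0=6
row: 3 vs 6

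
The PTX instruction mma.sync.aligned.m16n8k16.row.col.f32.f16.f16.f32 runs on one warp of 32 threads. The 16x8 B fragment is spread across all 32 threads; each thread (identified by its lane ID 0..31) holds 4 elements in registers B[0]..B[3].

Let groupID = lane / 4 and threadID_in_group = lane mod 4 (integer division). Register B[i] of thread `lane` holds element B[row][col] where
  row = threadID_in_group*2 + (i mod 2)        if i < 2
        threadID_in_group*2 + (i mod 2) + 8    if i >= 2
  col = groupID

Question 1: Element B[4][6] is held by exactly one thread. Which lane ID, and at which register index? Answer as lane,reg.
c=6->g=6  r=4->rb=0,t=2,b0=0
L=6*4+2=26  i=0*2+0=0

26,0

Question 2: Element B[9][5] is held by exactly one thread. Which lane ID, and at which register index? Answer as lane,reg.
20,3

c=5⇒gr=5  r=9⇒Rb=1,th=0,odd=1
L=5*4+0=20  i=1*2+1=3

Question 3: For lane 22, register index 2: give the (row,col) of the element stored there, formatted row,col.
lane 22→22/4=5, 22 mod 4=2
i=2  r:2·2+0+8→12  c:5

12,5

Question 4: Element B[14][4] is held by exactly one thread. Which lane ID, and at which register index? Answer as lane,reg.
c=4->g=4  r=14->rb=1,t=3,b0=0
L=4*4+3=19  i=1*2+0=2

19,2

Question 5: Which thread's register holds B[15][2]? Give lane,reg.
c=2→G=2  r=15→rhi=1,T=3,p=1
L=2*4+3=11  i=1*2+1=3

11,3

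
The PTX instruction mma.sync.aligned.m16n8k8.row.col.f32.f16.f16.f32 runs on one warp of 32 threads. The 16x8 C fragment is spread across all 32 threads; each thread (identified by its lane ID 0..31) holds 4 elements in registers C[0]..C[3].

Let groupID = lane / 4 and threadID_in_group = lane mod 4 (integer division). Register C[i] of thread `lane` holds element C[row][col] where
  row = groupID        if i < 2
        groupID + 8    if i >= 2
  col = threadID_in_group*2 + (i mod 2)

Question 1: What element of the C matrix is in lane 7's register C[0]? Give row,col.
lane 7⇒7/4=1, 7 mod 4=3
i=0  r:1+0⇒1  c:2·3+0⇒6

1,6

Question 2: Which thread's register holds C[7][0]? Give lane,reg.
28,0

r=7->g=7,rb=0  c=0->t=0,b0=0
L=7*4+0=28  i=0*2+0=0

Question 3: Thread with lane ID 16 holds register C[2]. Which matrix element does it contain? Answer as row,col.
12,0

L=16⇒gr=16>>2=4, th=16&3=0
[2]⇒row 4+8=12  col 0·2+0=0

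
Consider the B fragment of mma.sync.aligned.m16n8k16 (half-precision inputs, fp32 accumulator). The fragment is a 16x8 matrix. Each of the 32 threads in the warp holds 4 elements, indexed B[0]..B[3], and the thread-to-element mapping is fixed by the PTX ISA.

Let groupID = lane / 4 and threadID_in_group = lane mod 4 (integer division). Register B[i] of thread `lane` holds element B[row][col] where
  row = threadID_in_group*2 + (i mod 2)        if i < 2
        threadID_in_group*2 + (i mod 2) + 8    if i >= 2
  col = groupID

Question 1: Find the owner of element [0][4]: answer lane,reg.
16,0

c=4->g=4  r=0->rb=0,t=0,b0=0
L=4*4+0=16  i=0*2+0=0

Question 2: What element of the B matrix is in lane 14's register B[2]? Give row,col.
14: gid=3,tid=2
[2] (2*2+0+8,3) = (12,3)

12,3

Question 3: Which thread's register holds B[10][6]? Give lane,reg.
c=6->g=6  r=10->rb=1,t=1,b0=0
L=6*4+1=25  i=1*2+0=2

25,2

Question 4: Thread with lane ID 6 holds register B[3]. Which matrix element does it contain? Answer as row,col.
13,1

lane 6=>6/4=1, 6 mod 4=2
i=3  r:2·2+1+8=>13  c:1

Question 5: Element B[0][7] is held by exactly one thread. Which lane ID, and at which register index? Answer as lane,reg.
c: 7->gid=7  r: 0->r8=0,tid=0,i&1=0
L=7*4+0=28  i=0*2+0=0

28,0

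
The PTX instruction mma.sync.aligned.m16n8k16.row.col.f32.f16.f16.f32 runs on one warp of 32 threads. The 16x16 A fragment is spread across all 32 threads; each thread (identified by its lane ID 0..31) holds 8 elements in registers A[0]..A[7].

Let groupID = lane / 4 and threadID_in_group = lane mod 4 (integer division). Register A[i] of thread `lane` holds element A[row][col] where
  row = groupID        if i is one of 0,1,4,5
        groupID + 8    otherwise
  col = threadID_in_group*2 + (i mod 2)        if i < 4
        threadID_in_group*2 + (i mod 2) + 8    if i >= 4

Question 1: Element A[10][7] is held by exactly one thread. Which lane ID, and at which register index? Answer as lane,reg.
r=10⇒gr=2,Rb=1  c=7⇒Cb=0,th=3,odd=1
L=2*4+3=11  i=0*4+1*2+1=3

11,3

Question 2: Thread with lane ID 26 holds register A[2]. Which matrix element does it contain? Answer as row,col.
14,4

lane 26: gr=6 (26/4), th=2 (26%4)
i=2: r=6+8=14, c=2*2+0+0=4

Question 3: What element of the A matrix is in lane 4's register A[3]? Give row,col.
lane 4->4/4=1, 4 mod 4=0
i=3  r:1+8->9  c:2·0+1+0->1

9,1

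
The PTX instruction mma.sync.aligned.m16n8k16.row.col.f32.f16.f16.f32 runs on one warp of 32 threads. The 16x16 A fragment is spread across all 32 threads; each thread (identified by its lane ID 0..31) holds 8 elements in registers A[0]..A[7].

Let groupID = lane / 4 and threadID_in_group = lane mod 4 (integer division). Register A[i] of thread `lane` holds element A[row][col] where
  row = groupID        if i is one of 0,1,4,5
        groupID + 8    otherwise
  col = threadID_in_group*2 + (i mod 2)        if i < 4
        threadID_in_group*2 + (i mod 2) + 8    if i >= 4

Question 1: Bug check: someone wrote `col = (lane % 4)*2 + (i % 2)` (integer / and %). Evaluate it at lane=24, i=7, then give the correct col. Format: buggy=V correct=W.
`(lane % 4)*2 + (i % 2)`[24,7]->1
24: g=6,t=0
[7] (6+8,0*2+1+8) = (14,9)
col: 1 vs 9

buggy=1 correct=9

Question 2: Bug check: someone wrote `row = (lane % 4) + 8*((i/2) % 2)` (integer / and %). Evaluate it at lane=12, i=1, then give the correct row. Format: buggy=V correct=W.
buggy=0 correct=3

`(lane % 4) + 8*((i/2) % 2)`[12,1]⇒0
lane 12⇒12/4=3, 12 mod 4=0
i=1  r:3+0⇒3  c:2·0+1+0⇒1
row: 0 vs 3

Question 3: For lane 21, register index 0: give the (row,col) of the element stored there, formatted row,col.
5,2

lane 21: gr=5 (21/4), th=1 (21%4)
i=0: r=5+0=5, c=1*2+0+0=2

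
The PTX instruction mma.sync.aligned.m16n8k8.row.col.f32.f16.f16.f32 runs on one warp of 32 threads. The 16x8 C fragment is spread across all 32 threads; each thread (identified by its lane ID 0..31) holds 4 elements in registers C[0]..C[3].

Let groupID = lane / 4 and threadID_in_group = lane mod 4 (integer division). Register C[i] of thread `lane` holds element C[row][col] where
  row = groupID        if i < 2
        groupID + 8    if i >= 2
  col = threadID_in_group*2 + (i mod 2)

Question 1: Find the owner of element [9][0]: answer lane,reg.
4,2

r:9=>grp=1,rB=1  c:0=>tig=0,lo=0
L=1*4+0=4  i=1*2+0=2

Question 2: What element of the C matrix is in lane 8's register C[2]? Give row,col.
lane 8→8/4=2, 8 mod 4=0
i=2  r:2+8→10  c:2·0+0→0

10,0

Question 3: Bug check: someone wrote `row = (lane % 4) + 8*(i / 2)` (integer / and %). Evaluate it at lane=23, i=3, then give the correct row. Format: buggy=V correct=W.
`(lane % 4) + 8*(i / 2)`[23,3]⇒11
L=23⇒gr=23>>2=5, th=23&3=3
[3]⇒row 5+8=13  col 3·2+1=7
row: 11 vs 13

buggy=11 correct=13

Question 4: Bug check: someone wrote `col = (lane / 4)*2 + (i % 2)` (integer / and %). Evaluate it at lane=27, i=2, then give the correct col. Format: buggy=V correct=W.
`(lane / 4)*2 + (i % 2)`[27,2]->12
L=27->g=27>>2=6, t=27&3=3
[2]->row 6+8=14  col 3·2+0=6
col: 12 vs 6

buggy=12 correct=6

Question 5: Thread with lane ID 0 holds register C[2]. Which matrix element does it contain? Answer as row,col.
0: gid=0,tid=0
[2] (0+8,0*2+0) = (8,0)

8,0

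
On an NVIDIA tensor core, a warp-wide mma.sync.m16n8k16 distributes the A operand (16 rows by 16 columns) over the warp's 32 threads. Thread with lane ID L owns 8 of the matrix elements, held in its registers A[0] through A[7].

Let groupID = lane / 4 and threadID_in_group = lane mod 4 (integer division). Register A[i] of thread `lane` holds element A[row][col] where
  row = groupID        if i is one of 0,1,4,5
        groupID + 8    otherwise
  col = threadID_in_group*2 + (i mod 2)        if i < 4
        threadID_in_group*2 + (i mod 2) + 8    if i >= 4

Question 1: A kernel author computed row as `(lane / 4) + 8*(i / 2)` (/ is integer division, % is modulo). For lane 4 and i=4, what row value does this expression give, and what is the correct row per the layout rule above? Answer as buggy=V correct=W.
buggy=17 correct=1

`(lane / 4) + 8*(i / 2)`[4,4]⇒17
4: gr=1,th=0
[4] (1+0,0*2+0+8) = (1,8)
row: 17 vs 1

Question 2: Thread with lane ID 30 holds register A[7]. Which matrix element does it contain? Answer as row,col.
lane 30: g=7 (30/4), t=2 (30%4)
i=7: r=7+8=15, c=2*2+1+8=13

15,13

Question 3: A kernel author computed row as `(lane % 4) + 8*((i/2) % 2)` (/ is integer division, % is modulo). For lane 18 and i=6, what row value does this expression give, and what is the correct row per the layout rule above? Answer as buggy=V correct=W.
`(lane % 4) + 8*((i/2) % 2)`[18,6]=>10
18: grp=4,tig=2
[6] (4+8,2*2+0+8) = (12,12)
row: 10 vs 12

buggy=10 correct=12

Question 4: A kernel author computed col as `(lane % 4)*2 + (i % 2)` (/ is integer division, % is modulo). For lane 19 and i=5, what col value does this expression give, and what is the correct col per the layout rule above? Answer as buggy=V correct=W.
buggy=7 correct=15

`(lane % 4)*2 + (i % 2)`[19,5]→7
lane 19: G=4 (19/4), T=3 (19%4)
i=5: r=4+0=4, c=3*2+1+8=15
col: 7 vs 15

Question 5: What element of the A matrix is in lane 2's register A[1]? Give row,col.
lane 2: G=0 (2/4), T=2 (2%4)
i=1: r=0+0=0, c=2*2+1+0=5

0,5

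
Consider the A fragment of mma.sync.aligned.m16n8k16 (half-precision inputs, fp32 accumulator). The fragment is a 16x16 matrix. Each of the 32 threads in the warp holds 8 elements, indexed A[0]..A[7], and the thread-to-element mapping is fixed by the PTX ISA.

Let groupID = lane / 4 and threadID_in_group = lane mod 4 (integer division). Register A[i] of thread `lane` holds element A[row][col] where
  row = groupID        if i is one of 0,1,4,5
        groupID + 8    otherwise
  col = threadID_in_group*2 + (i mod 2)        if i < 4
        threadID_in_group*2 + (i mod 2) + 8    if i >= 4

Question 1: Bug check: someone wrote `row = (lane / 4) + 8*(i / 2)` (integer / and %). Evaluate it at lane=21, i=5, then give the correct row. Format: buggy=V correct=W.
`(lane / 4) + 8*(i / 2)`[21,5]⇒21
21: gr=5,th=1
[5] (5+0,1*2+1+8) = (5,11)
row: 21 vs 5

buggy=21 correct=5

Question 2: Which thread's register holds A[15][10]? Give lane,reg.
29,6

r=15→G=7,rhi=1  c=10→chi=1,T=1,p=0
L=7*4+1=29  i=1*4+1*2+0=6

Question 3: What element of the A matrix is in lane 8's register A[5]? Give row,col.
2,9

8: gr=2,th=0
[5] (2+0,0*2+1+8) = (2,9)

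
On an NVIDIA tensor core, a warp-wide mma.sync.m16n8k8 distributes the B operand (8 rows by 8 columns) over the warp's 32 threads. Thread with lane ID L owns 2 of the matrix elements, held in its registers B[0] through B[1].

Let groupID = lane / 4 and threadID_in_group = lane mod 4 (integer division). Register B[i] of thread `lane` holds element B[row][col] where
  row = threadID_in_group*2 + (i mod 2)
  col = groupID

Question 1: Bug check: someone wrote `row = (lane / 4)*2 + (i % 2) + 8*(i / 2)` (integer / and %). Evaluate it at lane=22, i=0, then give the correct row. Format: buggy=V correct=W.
buggy=10 correct=4

`(lane / 4)*2 + (i % 2) + 8*(i / 2)`[22,0]->10
22: g=5,t=2
[0] (2*2+0,5) = (4,5)
row: 10 vs 4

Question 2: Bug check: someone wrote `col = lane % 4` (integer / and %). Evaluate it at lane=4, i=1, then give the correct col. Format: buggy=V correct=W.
`lane % 4`[4,1]⇒0
lane 4⇒4/4=1, 4 mod 4=0
i=1  r:2·0+1⇒1  c:1
col: 0 vs 1

buggy=0 correct=1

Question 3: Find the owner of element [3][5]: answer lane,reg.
21,1

c=5→G=5  r=3→T=1,p=1
L=5*4+1=21  i=1=1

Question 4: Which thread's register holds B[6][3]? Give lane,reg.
15,0

c=3⇒gr=3  r=6⇒th=3,odd=0
L=3*4+3=15  i=0=0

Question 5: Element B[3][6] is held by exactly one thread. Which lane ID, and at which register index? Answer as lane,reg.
c=6->g=6  r=3->t=1,b0=1
L=6*4+1=25  i=1=1

25,1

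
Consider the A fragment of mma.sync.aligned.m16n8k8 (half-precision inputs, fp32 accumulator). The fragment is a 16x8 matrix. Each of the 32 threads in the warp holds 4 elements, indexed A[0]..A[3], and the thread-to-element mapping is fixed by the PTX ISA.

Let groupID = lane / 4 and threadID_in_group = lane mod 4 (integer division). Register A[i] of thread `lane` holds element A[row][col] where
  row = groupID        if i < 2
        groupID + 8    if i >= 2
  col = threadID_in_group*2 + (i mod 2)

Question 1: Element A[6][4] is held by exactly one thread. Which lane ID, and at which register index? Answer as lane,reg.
r=6→G=6,rhi=0  c=4→T=2,p=0
L=6*4+2=26  i=0*2+0=0

26,0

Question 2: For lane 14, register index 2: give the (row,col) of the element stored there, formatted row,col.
11,4

14: grp=3,tig=2
[2] (3+8,2*2+0) = (11,4)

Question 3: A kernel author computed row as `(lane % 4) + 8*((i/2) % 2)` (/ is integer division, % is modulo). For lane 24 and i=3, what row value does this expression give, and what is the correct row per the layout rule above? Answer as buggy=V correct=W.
`(lane % 4) + 8*((i/2) % 2)`[24,3]⇒8
L=24⇒gr=24>>2=6, th=24&3=0
[3]⇒row 6+8=14  col 0·2+1=1
row: 8 vs 14

buggy=8 correct=14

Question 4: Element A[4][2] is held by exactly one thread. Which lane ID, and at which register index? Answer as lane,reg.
17,0

r=4⇒gr=4,Rb=0  c=2⇒th=1,odd=0
L=4*4+1=17  i=0*2+0=0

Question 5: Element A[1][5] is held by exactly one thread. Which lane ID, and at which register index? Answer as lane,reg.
6,1

r=1→G=1,rhi=0  c=5→T=2,p=1
L=1*4+2=6  i=0*2+1=1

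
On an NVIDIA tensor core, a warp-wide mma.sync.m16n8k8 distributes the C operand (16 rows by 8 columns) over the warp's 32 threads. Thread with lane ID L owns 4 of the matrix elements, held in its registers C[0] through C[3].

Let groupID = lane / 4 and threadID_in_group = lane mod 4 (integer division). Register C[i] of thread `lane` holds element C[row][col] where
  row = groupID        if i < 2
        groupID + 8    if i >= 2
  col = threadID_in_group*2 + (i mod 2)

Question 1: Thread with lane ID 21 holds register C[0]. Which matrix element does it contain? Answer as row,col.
5,2

lane 21: G=5 (21/4), T=1 (21%4)
i=0: r=5+0=5, c=1*2+0=2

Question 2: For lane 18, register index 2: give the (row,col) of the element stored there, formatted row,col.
12,4

L=18→G=18>>2=4, T=18&3=2
[2]→row 4+8=12  col 2·2+0=4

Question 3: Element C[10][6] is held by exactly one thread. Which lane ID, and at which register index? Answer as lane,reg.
r: 10->gid=2,r8=1  c: 6->tid=3,i&1=0
L=2*4+3=11  i=1*2+0=2

11,2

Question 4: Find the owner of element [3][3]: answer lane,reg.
r=3→G=3,rhi=0  c=3→T=1,p=1
L=3*4+1=13  i=0*2+1=1

13,1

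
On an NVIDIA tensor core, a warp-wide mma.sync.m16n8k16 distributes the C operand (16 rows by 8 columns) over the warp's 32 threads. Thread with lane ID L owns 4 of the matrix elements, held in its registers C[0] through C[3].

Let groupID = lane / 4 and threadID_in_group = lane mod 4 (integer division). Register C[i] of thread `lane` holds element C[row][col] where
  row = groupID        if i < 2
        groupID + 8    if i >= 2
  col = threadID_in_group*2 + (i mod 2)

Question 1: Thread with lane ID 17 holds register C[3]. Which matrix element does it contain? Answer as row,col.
12,3

lane 17: g=4 (17/4), t=1 (17%4)
i=3: r=4+8=12, c=1*2+1=3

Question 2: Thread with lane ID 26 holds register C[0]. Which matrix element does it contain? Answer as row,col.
6,4

26: gr=6,th=2
[0] (6+0,2*2+0) = (6,4)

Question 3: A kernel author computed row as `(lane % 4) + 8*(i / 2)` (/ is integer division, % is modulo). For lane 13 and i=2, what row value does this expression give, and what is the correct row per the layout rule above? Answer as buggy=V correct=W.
`(lane % 4) + 8*(i / 2)`[13,2]=>9
lane 13: grp=3 (13/4), tig=1 (13%4)
i=2: r=3+8=11, c=1*2+0=2
row: 9 vs 11

buggy=9 correct=11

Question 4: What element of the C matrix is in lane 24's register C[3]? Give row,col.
lane 24=>24/4=6, 24 mod 4=0
i=3  r:6+8=>14  c:2·0+1=>1

14,1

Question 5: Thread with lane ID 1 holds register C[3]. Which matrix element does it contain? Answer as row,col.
lane 1: gid=0 (1/4), tid=1 (1%4)
i=3: r=0+8=8, c=1*2+1=3

8,3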